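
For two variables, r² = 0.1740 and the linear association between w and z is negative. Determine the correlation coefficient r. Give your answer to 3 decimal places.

-0.417

|r| = √0.1740 = 0.417
The association is negative, so r = −0.417.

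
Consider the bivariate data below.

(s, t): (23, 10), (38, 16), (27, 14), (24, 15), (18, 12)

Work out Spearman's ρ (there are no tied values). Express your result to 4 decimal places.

Rank s: 2, 5, 4, 3, 1
Rank t: 1, 5, 3, 4, 2
d = rank(s) − rank(t): 1, 0, 1, -1, -1; Σd² = 4
ρ = 1 − 6Σd² / [n(n²−1)] = 1 − 6×4 / (5×24) = 1 − 24/120 ≈ 0.8000

0.8000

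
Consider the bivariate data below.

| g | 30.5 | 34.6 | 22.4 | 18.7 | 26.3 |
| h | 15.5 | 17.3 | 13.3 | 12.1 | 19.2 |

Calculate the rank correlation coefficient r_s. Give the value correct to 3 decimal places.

Rank g: 4, 5, 2, 1, 3
Rank h: 3, 4, 2, 1, 5
d = rank(g) − rank(h): 1, 1, 0, 0, -2; Σd² = 6
ρ = 1 − 6Σd² / [n(n²−1)] = 1 − 6×6 / (5×24) = 1 − 36/120 ≈ 0.700

0.700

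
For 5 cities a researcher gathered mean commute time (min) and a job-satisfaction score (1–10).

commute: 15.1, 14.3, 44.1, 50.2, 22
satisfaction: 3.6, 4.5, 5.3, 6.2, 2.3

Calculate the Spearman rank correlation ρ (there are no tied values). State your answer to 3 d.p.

Rank commute: 2, 1, 4, 5, 3
Rank satisfaction: 2, 3, 4, 5, 1
d = rank(commute) − rank(satisfaction): 0, -2, 0, 0, 2; Σd² = 8
ρ = 1 − 6Σd² / [n(n²−1)] = 1 − 6×8 / (5×24) = 1 − 48/120 ≈ 0.600

0.600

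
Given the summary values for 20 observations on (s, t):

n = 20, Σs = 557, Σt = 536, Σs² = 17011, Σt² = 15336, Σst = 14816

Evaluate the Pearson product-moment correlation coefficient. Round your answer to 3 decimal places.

r = (nΣst − ΣsΣt) / √[(nΣs² − (Σs)²)(nΣt² − (Σt)²)]
Numerator: 20×14816 − 557×536 = -2232
Denominator: √[(340220 − 310249)(306720 − 287296)] = √[29971 × 19424] = 24127.9237
r = -2232 / 24127.9237 ≈ -0.093

-0.093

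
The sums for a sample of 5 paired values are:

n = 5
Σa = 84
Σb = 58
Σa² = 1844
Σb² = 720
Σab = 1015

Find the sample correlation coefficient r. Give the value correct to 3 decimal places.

r = (nΣab − ΣaΣb) / √[(nΣa² − (Σa)²)(nΣb² − (Σb)²)]
Numerator: 5×1015 − 84×58 = 203
Denominator: √[(9220 − 7056)(3600 − 3364)] = √[2164 × 236] = 714.6356
r = 203 / 714.6356 ≈ 0.284

0.284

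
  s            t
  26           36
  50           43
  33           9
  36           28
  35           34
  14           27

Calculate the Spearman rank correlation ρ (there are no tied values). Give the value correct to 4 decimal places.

Rank s: 2, 6, 3, 5, 4, 1
Rank t: 5, 6, 1, 3, 4, 2
d = rank(s) − rank(t): -3, 0, 2, 2, 0, -1; Σd² = 18
ρ = 1 − 6Σd² / [n(n²−1)] = 1 − 6×18 / (6×35) = 1 − 108/210 ≈ 0.4857

0.4857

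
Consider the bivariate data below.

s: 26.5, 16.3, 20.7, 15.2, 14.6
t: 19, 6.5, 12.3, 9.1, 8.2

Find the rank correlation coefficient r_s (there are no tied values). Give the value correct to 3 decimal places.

0.700

Rank s: 5, 3, 4, 2, 1
Rank t: 5, 1, 4, 3, 2
d = rank(s) − rank(t): 0, 2, 0, -1, -1; Σd² = 6
ρ = 1 − 6Σd² / [n(n²−1)] = 1 − 6×6 / (5×24) = 1 − 36/120 ≈ 0.700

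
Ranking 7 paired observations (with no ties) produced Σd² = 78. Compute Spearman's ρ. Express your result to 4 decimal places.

ρ = 1 − 6Σd² / [n(n²−1)] = 1 − 6×78 / (7×48)
  = 1 − 468/336 = 1 − 1.39286 ≈ -0.3929

-0.3929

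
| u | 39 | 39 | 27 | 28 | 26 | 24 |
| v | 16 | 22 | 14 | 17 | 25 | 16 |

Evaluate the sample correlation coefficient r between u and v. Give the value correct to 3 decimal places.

n = 6, Σu = 183, Σv = 110, Σu² = 5807, Σv² = 2106, Σuv = 3370
nΣuv − ΣuΣv = 20220 − 20130 = 90
nΣu² − (Σu)² = 34842 − 33489 = 1353; nΣv² − (Σv)² = 12636 − 12100 = 536
r = 90 / √(1353 × 536) = 90 / 851.5915 ≈ 0.106

0.106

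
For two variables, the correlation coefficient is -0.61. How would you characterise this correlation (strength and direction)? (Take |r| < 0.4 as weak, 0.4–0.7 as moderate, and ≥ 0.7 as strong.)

moderate negative

r = -0.61 < 0 so the relationship is negative.
|r| = 0.61, which falls in the moderate range.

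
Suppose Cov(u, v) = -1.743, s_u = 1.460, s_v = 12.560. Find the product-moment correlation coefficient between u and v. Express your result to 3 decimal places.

-0.095

r = Cov(u,v) / (s_u · s_v) = -1.743 / (1.460 × 12.560)
  = -1.743 / 18.3376 ≈ -0.095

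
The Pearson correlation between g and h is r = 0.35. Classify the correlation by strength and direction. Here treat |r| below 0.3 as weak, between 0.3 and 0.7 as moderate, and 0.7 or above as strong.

moderate positive

r = 0.35 > 0 so the relationship is positive.
|r| = 0.35, which falls in the moderate range.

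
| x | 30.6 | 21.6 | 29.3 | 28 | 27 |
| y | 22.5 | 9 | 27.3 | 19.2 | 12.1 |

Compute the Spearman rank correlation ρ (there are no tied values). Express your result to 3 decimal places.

Rank x: 5, 1, 4, 3, 2
Rank y: 4, 1, 5, 3, 2
d = rank(x) − rank(y): 1, 0, -1, 0, 0; Σd² = 2
ρ = 1 − 6Σd² / [n(n²−1)] = 1 − 6×2 / (5×24) = 1 − 12/120 ≈ 0.900

0.900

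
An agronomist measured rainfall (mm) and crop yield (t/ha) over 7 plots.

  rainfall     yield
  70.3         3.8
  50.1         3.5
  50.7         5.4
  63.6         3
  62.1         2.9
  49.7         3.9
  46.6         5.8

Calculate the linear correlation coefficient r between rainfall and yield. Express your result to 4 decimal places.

-0.6182

n = 7, Σx = 393.1, Σy = 28.3, Σx² = 22565.61, Σy² = 122.11, Σxy = 1551.27
nΣxy − ΣxΣy = 10858.89 − 11124.73 = -265.84
nΣx² − (Σx)² = 157959.27 − 154527.61 = 3431.66; nΣy² − (Σy)² = 854.77 − 800.89 = 53.88
r = -265.84 / √(3431.66 × 53.88) = -265.84 / 429.9975 ≈ -0.6182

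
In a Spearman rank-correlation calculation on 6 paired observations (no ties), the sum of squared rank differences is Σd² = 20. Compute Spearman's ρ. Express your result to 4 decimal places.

ρ = 1 − 6Σd² / [n(n²−1)] = 1 − 6×20 / (6×35)
  = 1 − 120/210 = 1 − 0.57143 ≈ 0.4286

0.4286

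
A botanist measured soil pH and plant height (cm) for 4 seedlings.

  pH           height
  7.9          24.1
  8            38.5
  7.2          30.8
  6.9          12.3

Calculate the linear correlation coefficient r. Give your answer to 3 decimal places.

n = 4, Σx = 30, Σy = 105.7, Σx² = 225.86, Σy² = 3162.99, Σxy = 805.02
nΣxy − ΣxΣy = 3220.08 − 3171 = 49.08
nΣx² − (Σx)² = 903.44 − 900 = 3.44; nΣy² − (Σy)² = 12651.96 − 11172.49 = 1479.47
r = 49.08 / √(3.44 × 1479.47) = 49.08 / 71.3399 ≈ 0.688

0.688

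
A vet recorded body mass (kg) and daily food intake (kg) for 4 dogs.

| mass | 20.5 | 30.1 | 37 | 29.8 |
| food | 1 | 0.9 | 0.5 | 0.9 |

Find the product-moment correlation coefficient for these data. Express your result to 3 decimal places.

-0.876

n = 4, Σx = 117.4, Σy = 3.3, Σx² = 3583.3, Σy² = 2.87, Σxy = 92.91
nΣxy − ΣxΣy = 371.64 − 387.42 = -15.78
nΣx² − (Σx)² = 14333.2 − 13782.76 = 550.44; nΣy² − (Σy)² = 11.48 − 10.89 = 0.59
r = -15.78 / √(550.44 × 0.59) = -15.78 / 18.0211 ≈ -0.876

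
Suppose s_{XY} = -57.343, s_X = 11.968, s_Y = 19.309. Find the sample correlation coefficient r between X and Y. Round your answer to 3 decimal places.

r = Cov(X,Y) / (s_X · s_Y) = -57.343 / (11.968 × 19.309)
  = -57.343 / 231.0901 ≈ -0.248

-0.248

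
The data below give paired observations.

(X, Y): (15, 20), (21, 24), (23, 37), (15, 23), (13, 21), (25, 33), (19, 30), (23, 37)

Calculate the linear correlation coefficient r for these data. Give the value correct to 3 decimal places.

n = 8, ΣX = 154, ΣY = 225, ΣX² = 3104, ΣY² = 6673, ΣXY = 4519
nΣXY − ΣXΣY = 36152 − 34650 = 1502
nΣX² − (ΣX)² = 24832 − 23716 = 1116; nΣY² − (ΣY)² = 53384 − 50625 = 2759
r = 1502 / √(1116 × 2759) = 1502 / 1754.7205 ≈ 0.856

0.856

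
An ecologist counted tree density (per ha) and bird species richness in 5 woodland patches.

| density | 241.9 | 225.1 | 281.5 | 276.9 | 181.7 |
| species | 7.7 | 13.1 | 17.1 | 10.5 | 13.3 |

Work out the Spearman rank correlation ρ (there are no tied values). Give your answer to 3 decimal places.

0.100

Rank density: 3, 2, 5, 4, 1
Rank species: 1, 3, 5, 2, 4
d = rank(density) − rank(species): 2, -1, 0, 2, -3; Σd² = 18
ρ = 1 − 6Σd² / [n(n²−1)] = 1 − 6×18 / (5×24) = 1 − 108/120 ≈ 0.100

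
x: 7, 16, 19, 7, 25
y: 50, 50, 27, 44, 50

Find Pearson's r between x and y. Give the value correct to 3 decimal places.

-0.160

n = 5, Σx = 74, Σy = 221, Σx² = 1340, Σy² = 10165, Σxy = 3221
nΣxy − ΣxΣy = 16105 − 16354 = -249
nΣx² − (Σx)² = 6700 − 5476 = 1224; nΣy² − (Σy)² = 50825 − 48841 = 1984
r = -249 / √(1224 × 1984) = -249 / 1558.3376 ≈ -0.160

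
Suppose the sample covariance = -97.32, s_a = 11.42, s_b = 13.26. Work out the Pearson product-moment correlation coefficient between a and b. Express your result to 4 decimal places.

r = Cov(a,b) / (s_a · s_b) = -97.32 / (11.42 × 13.26)
  = -97.32 / 151.4292 ≈ -0.6427

-0.6427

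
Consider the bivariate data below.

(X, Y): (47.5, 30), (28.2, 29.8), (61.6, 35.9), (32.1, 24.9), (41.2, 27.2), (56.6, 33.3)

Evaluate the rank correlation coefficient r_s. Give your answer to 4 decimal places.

0.8286

Rank X: 4, 1, 6, 2, 3, 5
Rank Y: 4, 3, 6, 1, 2, 5
d = rank(X) − rank(Y): 0, -2, 0, 1, 1, 0; Σd² = 6
ρ = 1 − 6Σd² / [n(n²−1)] = 1 − 6×6 / (6×35) = 1 − 36/210 ≈ 0.8286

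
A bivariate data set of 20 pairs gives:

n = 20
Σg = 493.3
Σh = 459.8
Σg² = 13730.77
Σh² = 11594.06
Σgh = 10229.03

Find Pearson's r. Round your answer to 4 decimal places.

-0.8791

r = (nΣgh − ΣgΣh) / √[(nΣg² − (Σg)²)(nΣh² − (Σh)²)]
Numerator: 20×10229.03 − 493.3×459.8 = -22238.74
Denominator: √[(274615.4 − 243344.89)(231881.2 − 211416.04)] = √[31270.51 × 20465.16] = 25297.3515
r = -22238.74 / 25297.3515 ≈ -0.8791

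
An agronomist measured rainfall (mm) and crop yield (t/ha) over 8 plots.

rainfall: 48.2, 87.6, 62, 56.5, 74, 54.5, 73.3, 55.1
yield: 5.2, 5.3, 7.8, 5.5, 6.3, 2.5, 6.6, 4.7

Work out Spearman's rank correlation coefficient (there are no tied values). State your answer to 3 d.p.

Rank rainfall: 1, 8, 5, 4, 7, 2, 6, 3
Rank yield: 3, 4, 8, 5, 6, 1, 7, 2
d = rank(rainfall) − rank(yield): -2, 4, -3, -1, 1, 1, -1, 1; Σd² = 34
ρ = 1 − 6Σd² / [n(n²−1)] = 1 − 6×34 / (8×63) = 1 − 204/504 ≈ 0.595

0.595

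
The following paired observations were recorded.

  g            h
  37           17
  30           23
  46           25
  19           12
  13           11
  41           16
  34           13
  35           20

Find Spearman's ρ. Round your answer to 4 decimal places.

Rank g: 6, 3, 8, 2, 1, 7, 4, 5
Rank h: 5, 7, 8, 2, 1, 4, 3, 6
d = rank(g) − rank(h): 1, -4, 0, 0, 0, 3, 1, -1; Σd² = 28
ρ = 1 − 6Σd² / [n(n²−1)] = 1 − 6×28 / (8×63) = 1 − 168/504 ≈ 0.6667

0.6667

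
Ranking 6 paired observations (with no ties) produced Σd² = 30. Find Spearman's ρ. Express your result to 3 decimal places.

ρ = 1 − 6Σd² / [n(n²−1)] = 1 − 6×30 / (6×35)
  = 1 − 180/210 = 1 − 0.8571 ≈ 0.143

0.143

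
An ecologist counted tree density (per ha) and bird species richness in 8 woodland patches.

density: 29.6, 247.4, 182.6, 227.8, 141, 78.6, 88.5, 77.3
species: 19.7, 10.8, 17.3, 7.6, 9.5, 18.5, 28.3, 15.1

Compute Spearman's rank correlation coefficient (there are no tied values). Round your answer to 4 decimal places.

Rank density: 1, 8, 6, 7, 5, 3, 4, 2
Rank species: 7, 3, 5, 1, 2, 6, 8, 4
d = rank(density) − rank(species): -6, 5, 1, 6, 3, -3, -4, -2; Σd² = 136
ρ = 1 − 6Σd² / [n(n²−1)] = 1 − 6×136 / (8×63) = 1 − 816/504 ≈ -0.6190

-0.6190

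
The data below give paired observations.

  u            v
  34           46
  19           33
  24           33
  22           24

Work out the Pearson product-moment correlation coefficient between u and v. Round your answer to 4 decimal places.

n = 4, Σu = 99, Σv = 136, Σu² = 2577, Σv² = 4870, Σuv = 3511
nΣuv − ΣuΣv = 14044 − 13464 = 580
nΣu² − (Σu)² = 10308 − 9801 = 507; nΣv² − (Σv)² = 19480 − 18496 = 984
r = 580 / √(507 × 984) = 580 / 706.3200 ≈ 0.8212

0.8212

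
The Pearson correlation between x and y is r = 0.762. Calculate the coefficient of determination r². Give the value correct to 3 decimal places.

0.581

r² = (0.762)² = 0.581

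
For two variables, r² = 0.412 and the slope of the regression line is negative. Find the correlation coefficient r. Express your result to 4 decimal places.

|r| = √0.412 = 0.6419
The association is negative, so r = −0.6419.

-0.6419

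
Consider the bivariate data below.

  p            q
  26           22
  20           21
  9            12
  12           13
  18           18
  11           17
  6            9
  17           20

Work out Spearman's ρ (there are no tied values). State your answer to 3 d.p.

Rank p: 8, 7, 2, 4, 6, 3, 1, 5
Rank q: 8, 7, 2, 3, 5, 4, 1, 6
d = rank(p) − rank(q): 0, 0, 0, 1, 1, -1, 0, -1; Σd² = 4
ρ = 1 − 6Σd² / [n(n²−1)] = 1 − 6×4 / (8×63) = 1 − 24/504 ≈ 0.952

0.952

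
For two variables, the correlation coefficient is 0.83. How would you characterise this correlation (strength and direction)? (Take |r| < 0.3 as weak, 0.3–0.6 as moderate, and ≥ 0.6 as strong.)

strong positive

r = 0.83 > 0 so the relationship is positive.
|r| = 0.83, which falls in the strong range.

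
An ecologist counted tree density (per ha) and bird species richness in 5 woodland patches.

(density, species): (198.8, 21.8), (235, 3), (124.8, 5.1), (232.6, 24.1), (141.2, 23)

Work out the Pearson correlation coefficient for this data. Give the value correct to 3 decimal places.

n = 5, Σx = 932.4, Σy = 77, Σx² = 184361.68, Σy² = 1620.06, Σxy = 14528.58
nΣxy − ΣxΣy = 72642.9 − 71794.8 = 848.1
nΣx² − (Σx)² = 921808.4 − 869369.76 = 52438.64; nΣy² − (Σy)² = 8100.3 − 5929 = 2171.3
r = 848.1 / √(52438.64 × 2171.3) = 848.1 / 10670.5210 ≈ 0.079

0.079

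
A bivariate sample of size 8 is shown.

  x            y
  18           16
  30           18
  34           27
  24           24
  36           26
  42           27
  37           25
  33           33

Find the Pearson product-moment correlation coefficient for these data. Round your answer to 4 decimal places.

0.6363

n = 8, Σx = 254, Σy = 196, Σx² = 8474, Σy² = 5004, Σxy = 6406
nΣxy − ΣxΣy = 51248 − 49784 = 1464
nΣx² − (Σx)² = 67792 − 64516 = 3276; nΣy² − (Σy)² = 40032 − 38416 = 1616
r = 1464 / √(3276 × 1616) = 1464 / 2300.8729 ≈ 0.6363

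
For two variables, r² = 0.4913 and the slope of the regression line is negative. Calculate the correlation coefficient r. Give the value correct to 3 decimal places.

-0.701

|r| = √0.4913 = 0.701
The association is negative, so r = −0.701.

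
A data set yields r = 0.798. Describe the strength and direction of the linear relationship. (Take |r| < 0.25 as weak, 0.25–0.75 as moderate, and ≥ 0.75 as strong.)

r = 0.798 > 0 so the relationship is positive.
|r| = 0.798, which falls in the strong range.

strong positive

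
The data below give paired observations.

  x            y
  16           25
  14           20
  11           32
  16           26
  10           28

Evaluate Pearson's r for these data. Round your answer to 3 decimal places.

n = 5, Σx = 67, Σy = 131, Σx² = 929, Σy² = 3509, Σxy = 1728
nΣxy − ΣxΣy = 8640 − 8777 = -137
nΣx² − (Σx)² = 4645 − 4489 = 156; nΣy² − (Σy)² = 17545 − 17161 = 384
r = -137 / √(156 × 384) = -137 / 244.7529 ≈ -0.560

-0.560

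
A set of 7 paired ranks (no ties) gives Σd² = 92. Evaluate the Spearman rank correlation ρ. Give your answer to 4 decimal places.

ρ = 1 − 6Σd² / [n(n²−1)] = 1 − 6×92 / (7×48)
  = 1 − 552/336 = 1 − 1.64286 ≈ -0.6429

-0.6429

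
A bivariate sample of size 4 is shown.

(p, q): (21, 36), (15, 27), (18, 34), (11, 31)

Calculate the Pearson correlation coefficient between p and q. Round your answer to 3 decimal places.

0.677

n = 4, Σp = 65, Σq = 128, Σp² = 1111, Σq² = 4142, Σpq = 2114
nΣpq − ΣpΣq = 8456 − 8320 = 136
nΣp² − (Σp)² = 4444 − 4225 = 219; nΣq² − (Σq)² = 16568 − 16384 = 184
r = 136 / √(219 × 184) = 136 / 200.7386 ≈ 0.677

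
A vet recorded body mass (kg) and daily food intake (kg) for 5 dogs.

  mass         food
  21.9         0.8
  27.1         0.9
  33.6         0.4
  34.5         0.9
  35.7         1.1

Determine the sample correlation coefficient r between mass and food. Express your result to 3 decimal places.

0.061

n = 5, Σx = 152.8, Σy = 4.1, Σx² = 4807.72, Σy² = 3.63, Σxy = 125.67
nΣxy − ΣxΣy = 628.35 − 626.48 = 1.87
nΣx² − (Σx)² = 24038.6 − 23347.84 = 690.76; nΣy² − (Σy)² = 18.15 − 16.81 = 1.34
r = 1.87 / √(690.76 × 1.34) = 1.87 / 30.4240 ≈ 0.061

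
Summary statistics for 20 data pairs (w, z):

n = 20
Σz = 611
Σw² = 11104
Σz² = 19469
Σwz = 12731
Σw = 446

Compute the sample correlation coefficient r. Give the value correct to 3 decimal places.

-0.927

r = (nΣwz − ΣwΣz) / √[(nΣw² − (Σw)²)(nΣz² − (Σz)²)]
Numerator: 20×12731 − 446×611 = -17886
Denominator: √[(222080 − 198916)(389380 − 373321)] = √[23164 × 16059] = 19287.0598
r = -17886 / 19287.0598 ≈ -0.927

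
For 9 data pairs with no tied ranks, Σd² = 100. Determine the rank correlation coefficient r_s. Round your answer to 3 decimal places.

ρ = 1 − 6Σd² / [n(n²−1)] = 1 − 6×100 / (9×80)
  = 1 − 600/720 = 1 − 0.8333 ≈ 0.167

0.167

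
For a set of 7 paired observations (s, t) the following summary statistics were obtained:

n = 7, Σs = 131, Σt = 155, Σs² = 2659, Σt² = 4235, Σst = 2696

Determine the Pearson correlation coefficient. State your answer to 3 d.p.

-0.502

r = (nΣst − ΣsΣt) / √[(nΣs² − (Σs)²)(nΣt² − (Σt)²)]
Numerator: 7×2696 − 131×155 = -1433
Denominator: √[(18613 − 17161)(29645 − 24025)] = √[1452 × 5620] = 2856.6134
r = -1433 / 2856.6134 ≈ -0.502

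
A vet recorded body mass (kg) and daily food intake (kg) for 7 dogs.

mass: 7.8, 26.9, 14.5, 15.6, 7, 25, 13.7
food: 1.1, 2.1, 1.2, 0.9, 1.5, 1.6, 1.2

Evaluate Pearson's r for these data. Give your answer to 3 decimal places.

0.647

n = 7, Σx = 110.5, Σy = 9.6, Σx² = 2099.75, Σy² = 14.12, Σxy = 163.45
nΣxy − ΣxΣy = 1144.15 − 1060.8 = 83.35
nΣx² − (Σx)² = 14698.25 − 12210.25 = 2488; nΣy² − (Σy)² = 98.84 − 92.16 = 6.68
r = 83.35 / √(2488 × 6.68) = 83.35 / 128.9180 ≈ 0.647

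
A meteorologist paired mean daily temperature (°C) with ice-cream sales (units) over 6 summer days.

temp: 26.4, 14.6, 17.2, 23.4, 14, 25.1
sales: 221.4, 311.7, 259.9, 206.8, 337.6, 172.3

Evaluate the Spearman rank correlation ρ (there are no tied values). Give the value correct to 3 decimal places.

-0.829

Rank temp: 6, 2, 3, 4, 1, 5
Rank sales: 3, 5, 4, 2, 6, 1
d = rank(temp) − rank(sales): 3, -3, -1, 2, -5, 4; Σd² = 64
ρ = 1 − 6Σd² / [n(n²−1)] = 1 − 6×64 / (6×35) = 1 − 384/210 ≈ -0.829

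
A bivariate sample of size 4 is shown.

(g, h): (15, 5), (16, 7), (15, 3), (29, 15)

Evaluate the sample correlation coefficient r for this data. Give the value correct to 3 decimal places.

n = 4, Σg = 75, Σh = 30, Σg² = 1547, Σh² = 308, Σgh = 667
nΣgh − ΣgΣh = 2668 − 2250 = 418
nΣg² − (Σg)² = 6188 − 5625 = 563; nΣh² − (Σh)² = 1232 − 900 = 332
r = 418 / √(563 × 332) = 418 / 432.3378 ≈ 0.967

0.967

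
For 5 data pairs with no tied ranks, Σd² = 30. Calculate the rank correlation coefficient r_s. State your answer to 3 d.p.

-0.500

ρ = 1 − 6Σd² / [n(n²−1)] = 1 − 6×30 / (5×24)
  = 1 − 180/120 = 1 − 1.5000 ≈ -0.500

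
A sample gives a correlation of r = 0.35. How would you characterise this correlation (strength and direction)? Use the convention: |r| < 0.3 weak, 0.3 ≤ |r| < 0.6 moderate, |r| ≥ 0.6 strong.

r = 0.35 > 0 so the relationship is positive.
|r| = 0.35, which falls in the moderate range.

moderate positive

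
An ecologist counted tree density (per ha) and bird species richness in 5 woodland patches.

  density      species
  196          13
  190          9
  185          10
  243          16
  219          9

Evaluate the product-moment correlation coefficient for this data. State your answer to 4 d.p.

n = 5, Σx = 1033, Σy = 57, Σx² = 215751, Σy² = 687, Σxy = 11967
nΣxy − ΣxΣy = 59835 − 58881 = 954
nΣx² − (Σx)² = 1078755 − 1067089 = 11666; nΣy² − (Σy)² = 3435 − 3249 = 186
r = 954 / √(11666 × 186) = 954 / 1473.0499 ≈ 0.6476

0.6476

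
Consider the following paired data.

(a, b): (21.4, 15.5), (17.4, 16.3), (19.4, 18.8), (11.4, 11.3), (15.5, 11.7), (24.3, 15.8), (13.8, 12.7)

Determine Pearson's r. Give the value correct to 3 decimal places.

0.709

n = 7, Σa = 123.2, Σb = 102.1, Σa² = 2288.22, Σb² = 1534.89, Σab = 1849.41
nΣab − ΣaΣb = 12945.87 − 12578.72 = 367.15
nΣa² − (Σa)² = 16017.54 − 15178.24 = 839.3; nΣb² − (Σb)² = 10744.23 − 10424.41 = 319.82
r = 367.15 / √(839.3 × 319.82) = 367.15 / 518.0974 ≈ 0.709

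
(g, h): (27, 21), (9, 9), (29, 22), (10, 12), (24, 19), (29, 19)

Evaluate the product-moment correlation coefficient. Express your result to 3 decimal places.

n = 6, Σg = 128, Σh = 102, Σg² = 3168, Σh² = 1872, Σgh = 2413
nΣgh − ΣgΣh = 14478 − 13056 = 1422
nΣg² − (Σg)² = 19008 − 16384 = 2624; nΣh² − (Σh)² = 11232 − 10404 = 828
r = 1422 / √(2624 × 828) = 1422 / 1473.9986 ≈ 0.965

0.965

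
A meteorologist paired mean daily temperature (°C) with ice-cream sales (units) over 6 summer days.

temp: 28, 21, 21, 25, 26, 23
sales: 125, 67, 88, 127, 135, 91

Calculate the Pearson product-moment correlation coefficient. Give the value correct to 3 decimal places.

n = 6, Σx = 144, Σy = 633, Σx² = 3496, Σy² = 70493, Σxy = 15533
nΣxy − ΣxΣy = 93198 − 91152 = 2046
nΣx² − (Σx)² = 20976 − 20736 = 240; nΣy² − (Σy)² = 422958 − 400689 = 22269
r = 2046 / √(240 × 22269) = 2046 / 2311.8304 ≈ 0.885

0.885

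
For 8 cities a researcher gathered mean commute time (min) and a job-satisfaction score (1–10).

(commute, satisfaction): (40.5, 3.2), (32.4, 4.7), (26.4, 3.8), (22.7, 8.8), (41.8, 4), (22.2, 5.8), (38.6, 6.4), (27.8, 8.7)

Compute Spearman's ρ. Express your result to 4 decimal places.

Rank commute: 7, 5, 3, 2, 8, 1, 6, 4
Rank satisfaction: 1, 4, 2, 8, 3, 5, 6, 7
d = rank(commute) − rank(satisfaction): 6, 1, 1, -6, 5, -4, 0, -3; Σd² = 124
ρ = 1 − 6Σd² / [n(n²−1)] = 1 − 6×124 / (8×63) = 1 − 744/504 ≈ -0.4762

-0.4762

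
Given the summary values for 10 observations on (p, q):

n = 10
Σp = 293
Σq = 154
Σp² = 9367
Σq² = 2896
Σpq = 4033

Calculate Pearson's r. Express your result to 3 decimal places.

r = (nΣpq − ΣpΣq) / √[(nΣp² − (Σp)²)(nΣq² − (Σq)²)]
Numerator: 10×4033 − 293×154 = -4792
Denominator: √[(93670 − 85849)(28960 − 23716)] = √[7821 × 5244] = 6404.1646
r = -4792 / 6404.1646 ≈ -0.748

-0.748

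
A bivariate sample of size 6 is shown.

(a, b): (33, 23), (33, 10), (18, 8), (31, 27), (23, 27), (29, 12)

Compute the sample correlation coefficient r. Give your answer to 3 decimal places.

0.228

n = 6, Σa = 167, Σb = 107, Σa² = 4833, Σb² = 2295, Σab = 3039
nΣab − ΣaΣb = 18234 − 17869 = 365
nΣa² − (Σa)² = 28998 − 27889 = 1109; nΣb² − (Σb)² = 13770 − 11449 = 2321
r = 365 / √(1109 × 2321) = 365 / 1604.3656 ≈ 0.228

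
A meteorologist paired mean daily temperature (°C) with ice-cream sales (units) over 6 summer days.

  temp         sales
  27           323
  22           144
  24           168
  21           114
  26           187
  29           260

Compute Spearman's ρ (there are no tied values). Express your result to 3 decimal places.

0.943

Rank temp: 5, 2, 3, 1, 4, 6
Rank sales: 6, 2, 3, 1, 4, 5
d = rank(temp) − rank(sales): -1, 0, 0, 0, 0, 1; Σd² = 2
ρ = 1 − 6Σd² / [n(n²−1)] = 1 − 6×2 / (6×35) = 1 − 12/210 ≈ 0.943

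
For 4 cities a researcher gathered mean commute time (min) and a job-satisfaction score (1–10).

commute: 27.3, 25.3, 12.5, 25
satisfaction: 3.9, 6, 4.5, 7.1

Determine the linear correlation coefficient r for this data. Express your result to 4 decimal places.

0.2629

n = 4, Σx = 90.1, Σy = 21.5, Σx² = 2166.63, Σy² = 121.87, Σxy = 492.02
nΣxy − ΣxΣy = 1968.08 − 1937.15 = 30.93
nΣx² − (Σx)² = 8666.52 − 8118.01 = 548.51; nΣy² − (Σy)² = 487.48 − 462.25 = 25.23
r = 30.93 / √(548.51 × 25.23) = 30.93 / 117.6389 ≈ 0.2629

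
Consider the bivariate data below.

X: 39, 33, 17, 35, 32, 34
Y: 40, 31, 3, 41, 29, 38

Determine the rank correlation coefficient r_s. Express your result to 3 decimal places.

Rank X: 6, 3, 1, 5, 2, 4
Rank Y: 5, 3, 1, 6, 2, 4
d = rank(X) − rank(Y): 1, 0, 0, -1, 0, 0; Σd² = 2
ρ = 1 − 6Σd² / [n(n²−1)] = 1 − 6×2 / (6×35) = 1 − 12/210 ≈ 0.943

0.943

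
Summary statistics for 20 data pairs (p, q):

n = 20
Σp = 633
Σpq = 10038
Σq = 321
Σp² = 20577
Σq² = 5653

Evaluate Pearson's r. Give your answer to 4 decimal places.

-0.2333

r = (nΣpq − ΣpΣq) / √[(nΣp² − (Σp)²)(nΣq² − (Σq)²)]
Numerator: 20×10038 − 633×321 = -2433
Denominator: √[(411540 − 400689)(113060 − 103041)] = √[10851 × 10019] = 10426.7046
r = -2433 / 10426.7046 ≈ -0.2333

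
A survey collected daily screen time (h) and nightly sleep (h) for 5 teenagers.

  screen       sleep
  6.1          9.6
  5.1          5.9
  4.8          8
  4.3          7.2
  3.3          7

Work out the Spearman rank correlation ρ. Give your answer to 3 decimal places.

Rank screen: 5, 4, 3, 2, 1
Rank sleep: 5, 1, 4, 3, 2
d = rank(screen) − rank(sleep): 0, 3, -1, -1, -1; Σd² = 12
ρ = 1 − 6Σd² / [n(n²−1)] = 1 − 6×12 / (5×24) = 1 − 72/120 ≈ 0.400

0.400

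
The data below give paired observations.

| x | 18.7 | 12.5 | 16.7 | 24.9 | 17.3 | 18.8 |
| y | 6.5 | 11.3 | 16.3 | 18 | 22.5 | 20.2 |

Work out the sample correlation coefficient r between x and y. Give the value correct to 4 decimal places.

n = 6, Σx = 108.9, Σy = 94.8, Σx² = 2057.57, Σy² = 1673.92, Σxy = 1752.22
nΣxy − ΣxΣy = 10513.32 − 10323.72 = 189.6
nΣx² − (Σx)² = 12345.42 − 11859.21 = 486.21; nΣy² − (Σy)² = 10043.52 − 8987.04 = 1056.48
r = 189.6 / √(486.21 × 1056.48) = 189.6 / 716.7085 ≈ 0.2645

0.2645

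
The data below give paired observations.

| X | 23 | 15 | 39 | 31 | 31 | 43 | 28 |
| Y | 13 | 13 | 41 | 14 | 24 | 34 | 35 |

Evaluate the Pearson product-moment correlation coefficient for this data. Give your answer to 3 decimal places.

n = 7, ΣX = 210, ΣY = 174, ΣX² = 6830, ΣY² = 5172, ΣXY = 5713
nΣXY − ΣXΣY = 39991 − 36540 = 3451
nΣX² − (ΣX)² = 47810 − 44100 = 3710; nΣY² − (ΣY)² = 36204 − 30276 = 5928
r = 3451 / √(3710 × 5928) = 3451 / 4689.6567 ≈ 0.736

0.736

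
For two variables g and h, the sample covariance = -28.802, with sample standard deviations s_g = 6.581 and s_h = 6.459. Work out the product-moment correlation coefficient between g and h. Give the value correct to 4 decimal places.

-0.6776

r = Cov(g,h) / (s_g · s_h) = -28.802 / (6.581 × 6.459)
  = -28.802 / 42.5067 ≈ -0.6776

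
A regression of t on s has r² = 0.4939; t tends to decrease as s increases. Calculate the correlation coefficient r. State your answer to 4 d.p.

|r| = √0.4939 = 0.7028
The association is negative, so r = −0.7028.

-0.7028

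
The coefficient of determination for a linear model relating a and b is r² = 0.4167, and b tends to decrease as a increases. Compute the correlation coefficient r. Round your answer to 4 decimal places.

|r| = √0.4167 = 0.6455
The association is negative, so r = −0.6455.

-0.6455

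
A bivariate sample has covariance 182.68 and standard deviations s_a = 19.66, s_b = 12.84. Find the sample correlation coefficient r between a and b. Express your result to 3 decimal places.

r = Cov(a,b) / (s_a · s_b) = 182.68 / (19.66 × 12.84)
  = 182.68 / 252.4344 ≈ 0.724

0.724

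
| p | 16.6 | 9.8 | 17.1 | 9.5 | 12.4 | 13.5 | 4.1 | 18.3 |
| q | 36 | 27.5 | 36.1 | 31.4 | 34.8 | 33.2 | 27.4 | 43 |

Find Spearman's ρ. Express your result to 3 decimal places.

0.952

Rank p: 6, 3, 7, 2, 4, 5, 1, 8
Rank q: 6, 2, 7, 3, 5, 4, 1, 8
d = rank(p) − rank(q): 0, 1, 0, -1, -1, 1, 0, 0; Σd² = 4
ρ = 1 − 6Σd² / [n(n²−1)] = 1 − 6×4 / (8×63) = 1 − 24/504 ≈ 0.952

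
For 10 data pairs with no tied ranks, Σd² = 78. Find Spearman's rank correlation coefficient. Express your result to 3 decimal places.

ρ = 1 − 6Σd² / [n(n²−1)] = 1 − 6×78 / (10×99)
  = 1 − 468/990 = 1 − 0.4727 ≈ 0.527

0.527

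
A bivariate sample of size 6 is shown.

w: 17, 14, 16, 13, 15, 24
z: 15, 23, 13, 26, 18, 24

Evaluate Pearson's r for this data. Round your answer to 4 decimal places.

n = 6, Σw = 99, Σz = 119, Σw² = 1711, Σz² = 2499, Σwz = 1969
nΣwz − ΣwΣz = 11814 − 11781 = 33
nΣw² − (Σw)² = 10266 − 9801 = 465; nΣz² − (Σz)² = 14994 − 14161 = 833
r = 33 / √(465 × 833) = 33 / 622.3705 ≈ 0.0530

0.0530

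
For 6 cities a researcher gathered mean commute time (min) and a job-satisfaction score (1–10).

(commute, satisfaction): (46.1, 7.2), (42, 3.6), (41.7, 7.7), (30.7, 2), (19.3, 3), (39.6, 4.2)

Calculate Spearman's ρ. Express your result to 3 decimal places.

0.657

Rank commute: 6, 5, 4, 2, 1, 3
Rank satisfaction: 5, 3, 6, 1, 2, 4
d = rank(commute) − rank(satisfaction): 1, 2, -2, 1, -1, -1; Σd² = 12
ρ = 1 − 6Σd² / [n(n²−1)] = 1 − 6×12 / (6×35) = 1 − 72/210 ≈ 0.657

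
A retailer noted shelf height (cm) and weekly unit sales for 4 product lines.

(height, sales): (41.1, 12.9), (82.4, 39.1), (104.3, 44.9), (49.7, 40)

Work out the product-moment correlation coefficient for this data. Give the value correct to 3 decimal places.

0.729

n = 4, Σx = 277.5, Σy = 136.9, Σx² = 21827.55, Σy² = 5311.23, Σxy = 10423.1
nΣxy − ΣxΣy = 41692.4 − 37989.75 = 3702.65
nΣx² − (Σx)² = 87310.2 − 77006.25 = 10303.95; nΣy² − (Σy)² = 21244.92 − 18741.61 = 2503.31
r = 3702.65 / √(10303.95 × 2503.31) = 3702.65 / 5078.7775 ≈ 0.729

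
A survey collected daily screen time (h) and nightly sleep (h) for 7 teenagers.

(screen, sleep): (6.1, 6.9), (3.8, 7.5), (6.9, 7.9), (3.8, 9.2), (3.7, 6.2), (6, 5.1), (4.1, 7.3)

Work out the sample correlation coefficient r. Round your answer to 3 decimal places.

-0.252

n = 7, Σx = 34.4, Σy = 50.1, Σx² = 180.2, Σy² = 368.65, Σxy = 243.53
nΣxy − ΣxΣy = 1704.71 − 1723.44 = -18.73
nΣx² − (Σx)² = 1261.4 − 1183.36 = 78.04; nΣy² − (Σy)² = 2580.55 − 2510.01 = 70.54
r = -18.73 / √(78.04 × 70.54) = -18.73 / 74.1953 ≈ -0.252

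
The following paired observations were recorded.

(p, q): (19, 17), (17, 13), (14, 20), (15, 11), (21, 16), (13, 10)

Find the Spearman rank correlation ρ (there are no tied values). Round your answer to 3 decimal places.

0.371

Rank p: 5, 4, 2, 3, 6, 1
Rank q: 5, 3, 6, 2, 4, 1
d = rank(p) − rank(q): 0, 1, -4, 1, 2, 0; Σd² = 22
ρ = 1 − 6Σd² / [n(n²−1)] = 1 − 6×22 / (6×35) = 1 − 132/210 ≈ 0.371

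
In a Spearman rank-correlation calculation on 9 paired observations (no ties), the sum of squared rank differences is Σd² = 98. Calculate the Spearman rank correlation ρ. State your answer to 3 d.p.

ρ = 1 − 6Σd² / [n(n²−1)] = 1 − 6×98 / (9×80)
  = 1 − 588/720 = 1 − 0.8167 ≈ 0.183

0.183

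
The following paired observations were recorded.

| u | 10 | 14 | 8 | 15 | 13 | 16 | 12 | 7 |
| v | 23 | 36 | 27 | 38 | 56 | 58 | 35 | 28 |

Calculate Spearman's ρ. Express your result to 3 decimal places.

0.833

Rank u: 3, 6, 2, 7, 5, 8, 4, 1
Rank v: 1, 5, 2, 6, 7, 8, 4, 3
d = rank(u) − rank(v): 2, 1, 0, 1, -2, 0, 0, -2; Σd² = 14
ρ = 1 − 6Σd² / [n(n²−1)] = 1 − 6×14 / (8×63) = 1 − 84/504 ≈ 0.833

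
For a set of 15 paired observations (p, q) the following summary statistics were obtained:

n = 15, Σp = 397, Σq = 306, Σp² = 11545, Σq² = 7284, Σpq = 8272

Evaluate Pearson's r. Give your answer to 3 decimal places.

r = (nΣpq − ΣpΣq) / √[(nΣp² − (Σp)²)(nΣq² − (Σq)²)]
Numerator: 15×8272 − 397×306 = 2598
Denominator: √[(173175 − 157609)(109260 − 93636)] = √[15566 × 15624] = 15594.9730
r = 2598 / 15594.9730 ≈ 0.167

0.167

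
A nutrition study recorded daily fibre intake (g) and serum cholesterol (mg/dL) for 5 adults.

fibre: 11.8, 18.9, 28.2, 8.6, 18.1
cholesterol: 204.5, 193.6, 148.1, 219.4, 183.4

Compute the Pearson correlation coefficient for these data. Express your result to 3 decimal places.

-0.977

n = 5, Σx = 85.6, Σy = 949, Σx² = 1693.26, Σy² = 183006.74, Σxy = 15454.94
nΣxy − ΣxΣy = 77274.7 − 81234.4 = -3959.7
nΣx² − (Σx)² = 8466.3 − 7327.36 = 1138.94; nΣy² − (Σy)² = 915033.7 − 900601 = 14432.7
r = -3959.7 / √(1138.94 × 14432.7) = -3959.7 / 4054.3778 ≈ -0.977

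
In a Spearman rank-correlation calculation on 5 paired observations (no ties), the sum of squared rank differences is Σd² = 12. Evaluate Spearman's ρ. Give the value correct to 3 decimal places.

0.400

ρ = 1 − 6Σd² / [n(n²−1)] = 1 − 6×12 / (5×24)
  = 1 − 72/120 = 1 − 0.6000 ≈ 0.400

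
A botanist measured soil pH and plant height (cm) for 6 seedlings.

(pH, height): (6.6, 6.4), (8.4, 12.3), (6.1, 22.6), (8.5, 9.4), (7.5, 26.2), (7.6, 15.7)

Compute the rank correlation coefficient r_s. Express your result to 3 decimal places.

-0.314

Rank pH: 2, 5, 1, 6, 3, 4
Rank height: 1, 3, 5, 2, 6, 4
d = rank(pH) − rank(height): 1, 2, -4, 4, -3, 0; Σd² = 46
ρ = 1 − 6Σd² / [n(n²−1)] = 1 − 6×46 / (6×35) = 1 − 276/210 ≈ -0.314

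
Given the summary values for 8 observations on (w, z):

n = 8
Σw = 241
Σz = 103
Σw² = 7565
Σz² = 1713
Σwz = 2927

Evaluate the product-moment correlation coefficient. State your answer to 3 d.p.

-0.512

r = (nΣwz − ΣwΣz) / √[(nΣw² − (Σw)²)(nΣz² − (Σz)²)]
Numerator: 8×2927 − 241×103 = -1407
Denominator: √[(60520 − 58081)(13704 − 10609)] = √[2439 × 3095] = 2747.4907
r = -1407 / 2747.4907 ≈ -0.512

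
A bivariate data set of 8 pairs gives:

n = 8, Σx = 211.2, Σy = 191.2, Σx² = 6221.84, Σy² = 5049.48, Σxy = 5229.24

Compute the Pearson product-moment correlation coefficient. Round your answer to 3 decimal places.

r = (nΣxy − ΣxΣy) / √[(nΣx² − (Σx)²)(nΣy² − (Σy)²)]
Numerator: 8×5229.24 − 211.2×191.2 = 1452.48
Denominator: √[(49774.72 − 44605.44)(40395.84 − 36557.44)] = √[5169.28 × 3838.4] = 4454.4095
r = 1452.48 / 4454.4095 ≈ 0.326

0.326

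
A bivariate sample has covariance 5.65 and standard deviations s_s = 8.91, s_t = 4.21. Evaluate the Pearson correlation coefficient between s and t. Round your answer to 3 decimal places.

r = Cov(s,t) / (s_s · s_t) = 5.65 / (8.91 × 4.21)
  = 5.65 / 37.5111 ≈ 0.151

0.151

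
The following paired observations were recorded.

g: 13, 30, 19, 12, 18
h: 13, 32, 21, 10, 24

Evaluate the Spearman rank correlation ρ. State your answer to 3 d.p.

0.900

Rank g: 2, 5, 4, 1, 3
Rank h: 2, 5, 3, 1, 4
d = rank(g) − rank(h): 0, 0, 1, 0, -1; Σd² = 2
ρ = 1 − 6Σd² / [n(n²−1)] = 1 − 6×2 / (5×24) = 1 − 12/120 ≈ 0.900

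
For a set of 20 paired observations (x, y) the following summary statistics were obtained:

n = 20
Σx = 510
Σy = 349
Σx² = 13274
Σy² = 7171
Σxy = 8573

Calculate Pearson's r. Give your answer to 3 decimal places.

r = (nΣxy − ΣxΣy) / √[(nΣx² − (Σx)²)(nΣy² − (Σy)²)]
Numerator: 20×8573 − 510×349 = -6530
Denominator: √[(265480 − 260100)(143420 − 121801)] = √[5380 × 21619] = 10784.7216
r = -6530 / 10784.7216 ≈ -0.605

-0.605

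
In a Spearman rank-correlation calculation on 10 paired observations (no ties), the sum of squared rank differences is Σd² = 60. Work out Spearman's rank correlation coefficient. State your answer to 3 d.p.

0.636

ρ = 1 − 6Σd² / [n(n²−1)] = 1 − 6×60 / (10×99)
  = 1 − 360/990 = 1 − 0.3636 ≈ 0.636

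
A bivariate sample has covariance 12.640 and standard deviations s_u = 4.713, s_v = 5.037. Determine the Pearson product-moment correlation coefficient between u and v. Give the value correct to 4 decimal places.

0.5324

r = Cov(u,v) / (s_u · s_v) = 12.640 / (4.713 × 5.037)
  = 12.640 / 23.7394 ≈ 0.5324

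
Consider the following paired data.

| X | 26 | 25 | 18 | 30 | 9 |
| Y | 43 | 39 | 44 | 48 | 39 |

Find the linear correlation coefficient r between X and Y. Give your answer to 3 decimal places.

0.602

n = 5, ΣX = 108, ΣY = 213, ΣX² = 2606, ΣY² = 9131, ΣXY = 4676
nΣXY − ΣXΣY = 23380 − 23004 = 376
nΣX² − (ΣX)² = 13030 − 11664 = 1366; nΣY² − (ΣY)² = 45655 − 45369 = 286
r = 376 / √(1366 × 286) = 376 / 625.0408 ≈ 0.602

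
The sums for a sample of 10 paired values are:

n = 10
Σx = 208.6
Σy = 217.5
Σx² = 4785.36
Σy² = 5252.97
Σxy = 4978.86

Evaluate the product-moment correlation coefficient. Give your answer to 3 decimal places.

0.928

r = (nΣxy − ΣxΣy) / √[(nΣx² − (Σx)²)(nΣy² − (Σy)²)]
Numerator: 10×4978.86 − 208.6×217.5 = 4418.1
Denominator: √[(47853.6 − 43513.96)(52529.7 − 47306.25)] = √[4339.64 × 5223.45] = 4761.0810
r = 4418.1 / 4761.0810 ≈ 0.928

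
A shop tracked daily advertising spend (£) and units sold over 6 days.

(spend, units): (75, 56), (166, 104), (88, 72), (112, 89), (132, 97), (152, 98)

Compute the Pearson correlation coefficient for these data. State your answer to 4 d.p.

0.9475

n = 6, Σx = 725, Σy = 516, Σx² = 93997, Σy² = 46070, Σxy = 65468
nΣxy − ΣxΣy = 392808 − 374100 = 18708
nΣx² − (Σx)² = 563982 − 525625 = 38357; nΣy² − (Σy)² = 276420 − 266256 = 10164
r = 18708 / √(38357 × 10164) = 18708 / 19744.8866 ≈ 0.9475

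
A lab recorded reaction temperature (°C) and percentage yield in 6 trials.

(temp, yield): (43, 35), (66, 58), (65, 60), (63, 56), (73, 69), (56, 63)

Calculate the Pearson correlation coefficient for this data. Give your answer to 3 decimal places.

n = 6, Σx = 366, Σy = 341, Σx² = 22864, Σy² = 20055, Σxy = 21326
nΣxy − ΣxΣy = 127956 − 124806 = 3150
nΣx² − (Σx)² = 137184 − 133956 = 3228; nΣy² − (Σy)² = 120330 − 116281 = 4049
r = 3150 / √(3228 × 4049) = 3150 / 3615.2693 ≈ 0.871

0.871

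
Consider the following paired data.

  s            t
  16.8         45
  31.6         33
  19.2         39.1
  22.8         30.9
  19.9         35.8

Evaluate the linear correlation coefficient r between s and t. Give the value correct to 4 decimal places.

n = 5, Σs = 110.3, Σt = 183.8, Σs² = 2565.29, Σt² = 6879.26, Σst = 3966.46
nΣst − ΣsΣt = 19832.3 − 20273.14 = -440.84
nΣs² − (Σs)² = 12826.45 − 12166.09 = 660.36; nΣt² − (Σt)² = 34396.3 − 33782.44 = 613.86
r = -440.84 / √(660.36 × 613.86) = -440.84 / 636.6856 ≈ -0.6924

-0.6924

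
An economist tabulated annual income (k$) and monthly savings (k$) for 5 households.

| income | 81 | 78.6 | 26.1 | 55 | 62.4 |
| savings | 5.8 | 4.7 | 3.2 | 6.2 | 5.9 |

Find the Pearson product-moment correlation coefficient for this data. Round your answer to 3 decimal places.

0.621

n = 5, Σx = 303.1, Σy = 25.8, Σx² = 20338.93, Σy² = 139.22, Σxy = 1631.9
nΣxy − ΣxΣy = 8159.5 − 7819.98 = 339.52
nΣx² − (Σx)² = 101694.65 − 91869.61 = 9825.04; nΣy² − (Σy)² = 696.1 − 665.64 = 30.46
r = 339.52 / √(9825.04 × 30.46) = 339.52 / 547.0564 ≈ 0.621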